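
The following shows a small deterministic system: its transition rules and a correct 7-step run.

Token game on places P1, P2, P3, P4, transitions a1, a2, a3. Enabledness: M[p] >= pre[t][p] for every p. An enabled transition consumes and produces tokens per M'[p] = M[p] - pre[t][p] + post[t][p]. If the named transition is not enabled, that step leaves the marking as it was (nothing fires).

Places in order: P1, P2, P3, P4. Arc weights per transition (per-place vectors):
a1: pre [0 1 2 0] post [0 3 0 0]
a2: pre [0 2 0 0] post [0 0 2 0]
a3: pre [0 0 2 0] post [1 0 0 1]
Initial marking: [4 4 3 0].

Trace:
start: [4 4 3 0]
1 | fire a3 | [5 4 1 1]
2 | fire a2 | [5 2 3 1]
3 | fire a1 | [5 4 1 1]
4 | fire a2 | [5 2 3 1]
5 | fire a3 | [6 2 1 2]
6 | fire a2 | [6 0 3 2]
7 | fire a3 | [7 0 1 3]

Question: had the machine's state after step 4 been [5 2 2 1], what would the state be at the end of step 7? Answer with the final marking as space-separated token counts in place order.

7 0 0 3

state after step 4 := [5 2 2 1]
5 | fire a3 | [6 2 0 2]
6 | fire a2 | [6 0 2 2]
7 | fire a3 | [7 0 0 3]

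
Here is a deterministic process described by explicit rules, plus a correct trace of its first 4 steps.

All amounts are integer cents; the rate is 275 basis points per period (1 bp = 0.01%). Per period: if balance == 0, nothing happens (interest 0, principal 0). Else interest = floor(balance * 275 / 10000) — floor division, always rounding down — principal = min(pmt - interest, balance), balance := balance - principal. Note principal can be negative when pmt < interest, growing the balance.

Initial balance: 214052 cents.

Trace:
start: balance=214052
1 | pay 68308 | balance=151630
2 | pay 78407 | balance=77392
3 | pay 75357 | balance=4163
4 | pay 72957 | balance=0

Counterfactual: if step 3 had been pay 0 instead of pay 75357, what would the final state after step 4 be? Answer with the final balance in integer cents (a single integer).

8749

(re-executing from step 3 with the substitution; state before step 3: balance=77392)
3 | pay 0 | balance=79520
4 | pay 72957 | balance=8749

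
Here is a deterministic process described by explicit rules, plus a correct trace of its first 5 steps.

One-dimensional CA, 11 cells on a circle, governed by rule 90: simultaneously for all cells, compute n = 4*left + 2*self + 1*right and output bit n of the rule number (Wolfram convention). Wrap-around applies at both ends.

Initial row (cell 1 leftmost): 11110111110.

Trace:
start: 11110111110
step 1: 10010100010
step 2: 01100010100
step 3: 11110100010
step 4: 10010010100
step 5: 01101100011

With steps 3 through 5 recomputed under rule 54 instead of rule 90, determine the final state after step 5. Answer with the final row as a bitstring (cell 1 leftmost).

00000100010

(re-executing steps 3..5 under rule 54; state before step 3: 01100010100)
step 3: 10010111110
step 4: 11111000001
step 5: 00000100010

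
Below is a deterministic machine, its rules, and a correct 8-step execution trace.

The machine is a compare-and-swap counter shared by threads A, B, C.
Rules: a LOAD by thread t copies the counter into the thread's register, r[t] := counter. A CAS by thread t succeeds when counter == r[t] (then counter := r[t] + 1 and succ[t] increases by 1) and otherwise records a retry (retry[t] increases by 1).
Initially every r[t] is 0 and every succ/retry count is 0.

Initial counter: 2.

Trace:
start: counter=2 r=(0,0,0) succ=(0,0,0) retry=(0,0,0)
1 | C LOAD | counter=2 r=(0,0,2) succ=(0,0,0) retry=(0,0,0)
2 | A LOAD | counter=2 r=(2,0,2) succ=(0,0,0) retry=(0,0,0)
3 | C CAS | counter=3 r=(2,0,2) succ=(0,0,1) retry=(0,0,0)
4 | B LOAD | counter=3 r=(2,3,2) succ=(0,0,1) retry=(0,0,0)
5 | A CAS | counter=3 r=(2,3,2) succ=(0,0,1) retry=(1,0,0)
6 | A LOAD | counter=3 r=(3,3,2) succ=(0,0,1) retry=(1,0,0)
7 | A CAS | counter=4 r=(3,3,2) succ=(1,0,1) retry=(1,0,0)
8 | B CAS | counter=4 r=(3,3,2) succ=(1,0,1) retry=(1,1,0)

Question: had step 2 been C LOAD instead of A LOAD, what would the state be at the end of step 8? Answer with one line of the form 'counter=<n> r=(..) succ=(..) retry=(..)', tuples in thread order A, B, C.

(re-executing from step 2 with the substitution; state before step 2: counter=2 r=(0,0,2) succ=(0,0,0) retry=(0,0,0))
2 | C LOAD | counter=2 r=(0,0,2) succ=(0,0,0) retry=(0,0,0)
3 | C CAS | counter=3 r=(0,0,2) succ=(0,0,1) retry=(0,0,0)
4 | B LOAD | counter=3 r=(0,3,2) succ=(0,0,1) retry=(0,0,0)
5 | A CAS | counter=3 r=(0,3,2) succ=(0,0,1) retry=(1,0,0)
6 | A LOAD | counter=3 r=(3,3,2) succ=(0,0,1) retry=(1,0,0)
7 | A CAS | counter=4 r=(3,3,2) succ=(1,0,1) retry=(1,0,0)
8 | B CAS | counter=4 r=(3,3,2) succ=(1,0,1) retry=(1,1,0)

counter=4 r=(3,3,2) succ=(1,0,1) retry=(1,1,0)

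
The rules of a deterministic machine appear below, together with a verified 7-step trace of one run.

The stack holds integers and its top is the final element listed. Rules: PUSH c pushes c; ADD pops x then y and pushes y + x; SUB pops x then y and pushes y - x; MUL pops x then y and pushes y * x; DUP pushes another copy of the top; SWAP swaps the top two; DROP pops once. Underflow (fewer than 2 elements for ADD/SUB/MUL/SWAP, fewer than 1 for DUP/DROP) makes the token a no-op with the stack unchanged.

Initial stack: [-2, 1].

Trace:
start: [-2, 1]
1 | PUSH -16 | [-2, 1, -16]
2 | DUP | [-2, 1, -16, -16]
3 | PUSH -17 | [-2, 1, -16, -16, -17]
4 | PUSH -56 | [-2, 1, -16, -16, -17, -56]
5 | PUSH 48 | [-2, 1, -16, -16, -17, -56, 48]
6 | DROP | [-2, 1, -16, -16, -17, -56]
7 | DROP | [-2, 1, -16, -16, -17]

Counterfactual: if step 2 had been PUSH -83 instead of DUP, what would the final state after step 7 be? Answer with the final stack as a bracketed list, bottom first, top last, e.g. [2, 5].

[-2, 1, -16, -83, -17]

(re-executing from step 2 with the substitution; state before step 2: [-2, 1, -16])
2 | PUSH -83 | [-2, 1, -16, -83]
3 | PUSH -17 | [-2, 1, -16, -83, -17]
4 | PUSH -56 | [-2, 1, -16, -83, -17, -56]
5 | PUSH 48 | [-2, 1, -16, -83, -17, -56, 48]
6 | DROP | [-2, 1, -16, -83, -17, -56]
7 | DROP | [-2, 1, -16, -83, -17]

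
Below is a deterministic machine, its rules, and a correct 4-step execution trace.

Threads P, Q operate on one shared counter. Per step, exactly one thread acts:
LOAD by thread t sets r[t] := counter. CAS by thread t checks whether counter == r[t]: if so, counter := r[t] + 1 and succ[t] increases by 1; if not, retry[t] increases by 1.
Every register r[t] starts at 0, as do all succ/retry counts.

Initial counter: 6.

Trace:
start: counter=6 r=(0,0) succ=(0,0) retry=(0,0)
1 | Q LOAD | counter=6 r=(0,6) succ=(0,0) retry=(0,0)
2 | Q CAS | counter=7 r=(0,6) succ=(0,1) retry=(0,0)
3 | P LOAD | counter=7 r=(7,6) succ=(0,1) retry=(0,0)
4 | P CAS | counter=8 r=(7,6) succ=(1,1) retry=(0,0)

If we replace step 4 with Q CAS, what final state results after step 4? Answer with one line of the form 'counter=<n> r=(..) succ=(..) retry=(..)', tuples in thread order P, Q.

counter=7 r=(7,6) succ=(0,1) retry=(0,1)

(re-executing from step 4 with the substitution; state before step 4: counter=7 r=(7,6) succ=(0,1) retry=(0,0))
4 | Q CAS | counter=7 r=(7,6) succ=(0,1) retry=(0,1)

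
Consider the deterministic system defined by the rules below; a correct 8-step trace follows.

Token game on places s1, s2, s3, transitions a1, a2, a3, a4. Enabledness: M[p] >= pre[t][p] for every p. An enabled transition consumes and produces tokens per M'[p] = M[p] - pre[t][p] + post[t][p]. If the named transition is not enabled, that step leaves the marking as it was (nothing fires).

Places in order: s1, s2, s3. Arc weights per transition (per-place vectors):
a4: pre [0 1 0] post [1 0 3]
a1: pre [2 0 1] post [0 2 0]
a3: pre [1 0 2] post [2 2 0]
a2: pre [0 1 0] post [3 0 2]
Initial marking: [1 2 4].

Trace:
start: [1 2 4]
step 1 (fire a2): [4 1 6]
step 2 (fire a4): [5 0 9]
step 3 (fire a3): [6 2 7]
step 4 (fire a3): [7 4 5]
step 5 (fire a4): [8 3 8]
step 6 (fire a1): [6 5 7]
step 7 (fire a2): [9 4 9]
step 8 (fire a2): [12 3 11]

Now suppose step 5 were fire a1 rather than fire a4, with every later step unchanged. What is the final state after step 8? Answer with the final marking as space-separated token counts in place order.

9 6 7

(re-executing from step 5 with the substitution; state before step 5: [7 4 5])
step 5 (fire a1): [5 6 4]
step 6 (fire a1): [3 8 3]
step 7 (fire a2): [6 7 5]
step 8 (fire a2): [9 6 7]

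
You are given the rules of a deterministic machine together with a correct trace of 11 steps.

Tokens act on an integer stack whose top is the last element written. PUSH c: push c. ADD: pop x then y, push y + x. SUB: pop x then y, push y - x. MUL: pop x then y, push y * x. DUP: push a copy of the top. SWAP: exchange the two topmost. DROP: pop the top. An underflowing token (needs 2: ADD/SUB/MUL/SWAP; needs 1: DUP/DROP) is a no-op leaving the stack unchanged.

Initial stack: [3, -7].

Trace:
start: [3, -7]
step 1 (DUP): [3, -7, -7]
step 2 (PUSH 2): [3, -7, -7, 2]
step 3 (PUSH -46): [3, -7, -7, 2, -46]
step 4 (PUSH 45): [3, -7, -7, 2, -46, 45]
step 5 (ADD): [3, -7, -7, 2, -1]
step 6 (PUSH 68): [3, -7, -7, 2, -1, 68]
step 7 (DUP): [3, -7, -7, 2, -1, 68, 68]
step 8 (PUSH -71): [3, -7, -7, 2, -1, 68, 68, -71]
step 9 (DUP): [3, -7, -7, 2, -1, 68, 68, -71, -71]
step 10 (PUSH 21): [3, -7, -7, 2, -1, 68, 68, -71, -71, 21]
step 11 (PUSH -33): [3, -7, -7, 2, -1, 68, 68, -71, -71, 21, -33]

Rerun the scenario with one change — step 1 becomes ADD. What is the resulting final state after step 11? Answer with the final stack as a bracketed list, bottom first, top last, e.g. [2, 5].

[-4, 2, -1, 68, 68, -71, -71, 21, -33]

(re-executing from step 1 with the substitution; state before step 1: [3, -7])
step 1 (ADD): [-4]
step 2 (PUSH 2): [-4, 2]
step 3 (PUSH -46): [-4, 2, -46]
step 4 (PUSH 45): [-4, 2, -46, 45]
step 5 (ADD): [-4, 2, -1]
step 6 (PUSH 68): [-4, 2, -1, 68]
step 7 (DUP): [-4, 2, -1, 68, 68]
step 8 (PUSH -71): [-4, 2, -1, 68, 68, -71]
step 9 (DUP): [-4, 2, -1, 68, 68, -71, -71]
step 10 (PUSH 21): [-4, 2, -1, 68, 68, -71, -71, 21]
step 11 (PUSH -33): [-4, 2, -1, 68, 68, -71, -71, 21, -33]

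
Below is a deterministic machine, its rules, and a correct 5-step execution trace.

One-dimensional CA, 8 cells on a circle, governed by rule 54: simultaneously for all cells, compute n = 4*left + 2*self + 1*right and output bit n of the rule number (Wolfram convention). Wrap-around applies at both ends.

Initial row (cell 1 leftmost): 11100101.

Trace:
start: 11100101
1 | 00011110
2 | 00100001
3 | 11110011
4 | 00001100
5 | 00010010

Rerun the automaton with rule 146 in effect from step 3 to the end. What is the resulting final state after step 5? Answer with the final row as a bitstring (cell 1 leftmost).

(re-executing steps 3..5 under rule 146; state before step 3: 00100001)
3 | 11010010
4 | 00001100
5 | 00010010

00010010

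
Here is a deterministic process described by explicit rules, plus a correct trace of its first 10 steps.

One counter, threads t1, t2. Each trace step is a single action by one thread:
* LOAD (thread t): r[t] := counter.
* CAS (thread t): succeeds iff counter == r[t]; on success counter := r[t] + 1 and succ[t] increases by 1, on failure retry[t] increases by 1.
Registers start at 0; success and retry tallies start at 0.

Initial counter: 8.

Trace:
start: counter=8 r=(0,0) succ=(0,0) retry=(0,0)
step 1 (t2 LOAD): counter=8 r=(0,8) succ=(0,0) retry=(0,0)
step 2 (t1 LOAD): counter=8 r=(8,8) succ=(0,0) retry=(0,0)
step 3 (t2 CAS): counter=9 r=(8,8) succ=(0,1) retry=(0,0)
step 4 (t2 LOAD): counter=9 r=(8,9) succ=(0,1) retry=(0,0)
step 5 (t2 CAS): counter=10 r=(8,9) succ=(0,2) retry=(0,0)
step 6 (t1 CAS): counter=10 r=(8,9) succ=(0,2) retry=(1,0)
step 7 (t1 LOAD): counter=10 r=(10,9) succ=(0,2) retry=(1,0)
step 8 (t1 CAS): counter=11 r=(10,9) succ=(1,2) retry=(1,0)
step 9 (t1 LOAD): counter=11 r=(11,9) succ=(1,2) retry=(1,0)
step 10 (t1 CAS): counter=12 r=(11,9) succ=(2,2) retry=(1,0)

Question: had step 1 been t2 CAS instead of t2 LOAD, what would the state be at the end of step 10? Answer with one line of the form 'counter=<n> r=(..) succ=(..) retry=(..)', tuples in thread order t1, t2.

(re-executing from step 1 with the substitution; state before step 1: counter=8 r=(0,0) succ=(0,0) retry=(0,0))
step 1 (t2 CAS): counter=8 r=(0,0) succ=(0,0) retry=(0,1)
step 2 (t1 LOAD): counter=8 r=(8,0) succ=(0,0) retry=(0,1)
step 3 (t2 CAS): counter=8 r=(8,0) succ=(0,0) retry=(0,2)
step 4 (t2 LOAD): counter=8 r=(8,8) succ=(0,0) retry=(0,2)
step 5 (t2 CAS): counter=9 r=(8,8) succ=(0,1) retry=(0,2)
step 6 (t1 CAS): counter=9 r=(8,8) succ=(0,1) retry=(1,2)
step 7 (t1 LOAD): counter=9 r=(9,8) succ=(0,1) retry=(1,2)
step 8 (t1 CAS): counter=10 r=(9,8) succ=(1,1) retry=(1,2)
step 9 (t1 LOAD): counter=10 r=(10,8) succ=(1,1) retry=(1,2)
step 10 (t1 CAS): counter=11 r=(10,8) succ=(2,1) retry=(1,2)

counter=11 r=(10,8) succ=(2,1) retry=(1,2)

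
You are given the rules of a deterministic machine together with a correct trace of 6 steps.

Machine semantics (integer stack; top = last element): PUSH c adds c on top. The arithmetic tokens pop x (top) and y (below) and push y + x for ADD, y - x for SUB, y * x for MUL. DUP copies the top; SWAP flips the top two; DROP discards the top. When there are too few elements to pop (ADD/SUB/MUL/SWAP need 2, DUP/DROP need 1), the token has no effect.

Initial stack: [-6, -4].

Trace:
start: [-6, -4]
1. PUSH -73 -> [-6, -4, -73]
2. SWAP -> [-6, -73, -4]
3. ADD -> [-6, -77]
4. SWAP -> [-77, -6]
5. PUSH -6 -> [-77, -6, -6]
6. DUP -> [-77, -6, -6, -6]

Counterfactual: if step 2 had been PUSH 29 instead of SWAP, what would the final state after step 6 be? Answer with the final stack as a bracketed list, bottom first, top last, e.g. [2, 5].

(re-executing from step 2 with the substitution; state before step 2: [-6, -4, -73])
2. PUSH 29 -> [-6, -4, -73, 29]
3. ADD -> [-6, -4, -44]
4. SWAP -> [-6, -44, -4]
5. PUSH -6 -> [-6, -44, -4, -6]
6. DUP -> [-6, -44, -4, -6, -6]

[-6, -44, -4, -6, -6]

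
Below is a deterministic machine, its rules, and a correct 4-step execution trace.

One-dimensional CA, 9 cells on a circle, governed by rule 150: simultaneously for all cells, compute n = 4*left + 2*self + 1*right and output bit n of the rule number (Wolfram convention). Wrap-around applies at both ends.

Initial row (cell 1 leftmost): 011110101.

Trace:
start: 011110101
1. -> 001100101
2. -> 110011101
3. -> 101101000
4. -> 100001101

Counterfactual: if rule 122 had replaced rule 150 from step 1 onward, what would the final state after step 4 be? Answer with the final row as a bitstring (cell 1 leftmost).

(re-executing steps 1..4 under rule 122; state before step 1: 011110101)
1. -> 110011010
2. -> 111111101
3. -> 000000111
4. -> 100001101

100001101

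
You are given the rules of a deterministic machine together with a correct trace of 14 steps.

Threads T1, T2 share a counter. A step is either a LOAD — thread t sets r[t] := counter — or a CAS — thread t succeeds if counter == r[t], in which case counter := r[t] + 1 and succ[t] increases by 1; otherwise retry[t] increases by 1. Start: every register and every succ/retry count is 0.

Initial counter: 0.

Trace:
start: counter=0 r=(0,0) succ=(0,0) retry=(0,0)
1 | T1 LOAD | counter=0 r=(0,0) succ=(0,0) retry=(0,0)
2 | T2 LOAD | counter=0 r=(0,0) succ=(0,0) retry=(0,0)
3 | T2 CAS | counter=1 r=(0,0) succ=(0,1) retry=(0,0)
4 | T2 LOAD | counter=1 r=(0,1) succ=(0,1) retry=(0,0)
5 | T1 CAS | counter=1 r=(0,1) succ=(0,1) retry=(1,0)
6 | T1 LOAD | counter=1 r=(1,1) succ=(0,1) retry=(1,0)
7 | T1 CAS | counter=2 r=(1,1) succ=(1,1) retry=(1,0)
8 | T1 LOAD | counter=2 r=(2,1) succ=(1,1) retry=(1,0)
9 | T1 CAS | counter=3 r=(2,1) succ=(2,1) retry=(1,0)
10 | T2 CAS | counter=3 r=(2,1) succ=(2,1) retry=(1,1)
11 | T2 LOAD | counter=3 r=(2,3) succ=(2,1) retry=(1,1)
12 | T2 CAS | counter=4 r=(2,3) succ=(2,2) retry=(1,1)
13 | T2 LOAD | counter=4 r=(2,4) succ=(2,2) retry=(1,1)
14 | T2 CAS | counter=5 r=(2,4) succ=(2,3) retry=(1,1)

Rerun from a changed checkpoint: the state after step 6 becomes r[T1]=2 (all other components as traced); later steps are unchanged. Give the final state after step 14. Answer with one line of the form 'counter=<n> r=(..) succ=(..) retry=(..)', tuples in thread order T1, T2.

counter=4 r=(1,3) succ=(1,3) retry=(2,1)

state after step 6 := counter=1 r=(2,1) succ=(0,1) retry=(1,0)
7 | T1 CAS | counter=1 r=(2,1) succ=(0,1) retry=(2,0)
8 | T1 LOAD | counter=1 r=(1,1) succ=(0,1) retry=(2,0)
9 | T1 CAS | counter=2 r=(1,1) succ=(1,1) retry=(2,0)
10 | T2 CAS | counter=2 r=(1,1) succ=(1,1) retry=(2,1)
11 | T2 LOAD | counter=2 r=(1,2) succ=(1,1) retry=(2,1)
12 | T2 CAS | counter=3 r=(1,2) succ=(1,2) retry=(2,1)
13 | T2 LOAD | counter=3 r=(1,3) succ=(1,2) retry=(2,1)
14 | T2 CAS | counter=4 r=(1,3) succ=(1,3) retry=(2,1)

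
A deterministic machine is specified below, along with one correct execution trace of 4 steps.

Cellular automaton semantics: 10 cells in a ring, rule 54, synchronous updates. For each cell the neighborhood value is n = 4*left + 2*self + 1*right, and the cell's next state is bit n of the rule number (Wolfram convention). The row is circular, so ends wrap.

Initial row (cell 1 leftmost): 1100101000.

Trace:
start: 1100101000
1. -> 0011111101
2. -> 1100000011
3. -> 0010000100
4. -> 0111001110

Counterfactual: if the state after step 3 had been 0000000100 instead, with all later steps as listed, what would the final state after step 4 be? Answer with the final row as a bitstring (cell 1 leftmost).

0000001110

state after step 3 := 0000000100
4. -> 0000001110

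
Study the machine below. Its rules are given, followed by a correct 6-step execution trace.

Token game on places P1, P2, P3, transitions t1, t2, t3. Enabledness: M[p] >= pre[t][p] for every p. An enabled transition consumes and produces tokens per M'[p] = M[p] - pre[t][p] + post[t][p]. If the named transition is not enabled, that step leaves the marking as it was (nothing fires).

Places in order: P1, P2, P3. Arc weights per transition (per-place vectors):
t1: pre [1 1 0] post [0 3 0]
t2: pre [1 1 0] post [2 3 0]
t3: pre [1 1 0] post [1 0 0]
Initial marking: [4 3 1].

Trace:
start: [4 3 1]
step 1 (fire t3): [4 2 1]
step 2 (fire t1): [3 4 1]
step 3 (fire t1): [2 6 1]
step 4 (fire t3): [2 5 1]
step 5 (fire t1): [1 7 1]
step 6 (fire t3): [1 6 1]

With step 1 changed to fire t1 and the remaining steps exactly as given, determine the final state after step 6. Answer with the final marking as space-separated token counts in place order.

(re-executing from step 1 with the substitution; state before step 1: [4 3 1])
step 1 (fire t1): [3 5 1]
step 2 (fire t1): [2 7 1]
step 3 (fire t1): [1 9 1]
step 4 (fire t3): [1 8 1]
step 5 (fire t1): [0 10 1]
step 6 (fire t3): [0 10 1]

0 10 1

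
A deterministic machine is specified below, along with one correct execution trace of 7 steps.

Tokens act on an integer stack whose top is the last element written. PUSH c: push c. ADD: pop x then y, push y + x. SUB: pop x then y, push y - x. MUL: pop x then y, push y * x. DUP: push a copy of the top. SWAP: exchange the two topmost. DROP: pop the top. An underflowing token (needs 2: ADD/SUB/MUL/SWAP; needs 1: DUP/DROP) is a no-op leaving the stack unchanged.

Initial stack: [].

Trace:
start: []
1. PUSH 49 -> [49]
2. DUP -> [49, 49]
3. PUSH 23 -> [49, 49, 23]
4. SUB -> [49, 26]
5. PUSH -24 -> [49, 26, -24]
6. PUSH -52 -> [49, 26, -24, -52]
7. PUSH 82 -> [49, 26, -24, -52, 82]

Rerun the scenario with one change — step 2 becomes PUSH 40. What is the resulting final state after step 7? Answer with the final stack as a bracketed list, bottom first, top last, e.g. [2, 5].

[49, 17, -24, -52, 82]

(re-executing from step 2 with the substitution; state before step 2: [49])
2. PUSH 40 -> [49, 40]
3. PUSH 23 -> [49, 40, 23]
4. SUB -> [49, 17]
5. PUSH -24 -> [49, 17, -24]
6. PUSH -52 -> [49, 17, -24, -52]
7. PUSH 82 -> [49, 17, -24, -52, 82]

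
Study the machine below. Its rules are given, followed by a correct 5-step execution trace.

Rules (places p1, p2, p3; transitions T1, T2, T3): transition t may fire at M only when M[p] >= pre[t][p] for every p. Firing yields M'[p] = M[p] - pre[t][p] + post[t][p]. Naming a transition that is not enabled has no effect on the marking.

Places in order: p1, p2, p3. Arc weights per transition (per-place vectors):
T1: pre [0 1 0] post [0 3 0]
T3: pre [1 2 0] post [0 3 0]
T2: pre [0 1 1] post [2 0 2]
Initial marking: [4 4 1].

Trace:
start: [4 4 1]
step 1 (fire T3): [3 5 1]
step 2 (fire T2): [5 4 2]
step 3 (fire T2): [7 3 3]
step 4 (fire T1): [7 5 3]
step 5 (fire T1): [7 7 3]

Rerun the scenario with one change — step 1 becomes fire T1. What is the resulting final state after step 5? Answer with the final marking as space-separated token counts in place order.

8 8 3

(re-executing from step 1 with the substitution; state before step 1: [4 4 1])
step 1 (fire T1): [4 6 1]
step 2 (fire T2): [6 5 2]
step 3 (fire T2): [8 4 3]
step 4 (fire T1): [8 6 3]
step 5 (fire T1): [8 8 3]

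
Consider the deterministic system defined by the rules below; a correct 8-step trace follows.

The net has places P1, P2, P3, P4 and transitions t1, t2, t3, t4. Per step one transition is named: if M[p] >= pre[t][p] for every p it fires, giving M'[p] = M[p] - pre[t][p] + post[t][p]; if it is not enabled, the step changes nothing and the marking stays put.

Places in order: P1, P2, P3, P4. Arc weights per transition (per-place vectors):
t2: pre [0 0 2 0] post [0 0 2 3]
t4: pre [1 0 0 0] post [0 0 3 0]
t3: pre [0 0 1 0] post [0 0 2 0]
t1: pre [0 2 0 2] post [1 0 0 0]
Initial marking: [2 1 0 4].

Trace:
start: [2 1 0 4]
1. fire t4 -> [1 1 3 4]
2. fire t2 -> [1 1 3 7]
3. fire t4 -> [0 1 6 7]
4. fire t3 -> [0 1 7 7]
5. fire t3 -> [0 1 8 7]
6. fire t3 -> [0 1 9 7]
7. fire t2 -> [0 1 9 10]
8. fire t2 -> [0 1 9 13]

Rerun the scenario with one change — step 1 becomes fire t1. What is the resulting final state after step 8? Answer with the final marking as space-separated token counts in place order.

(re-executing from step 1 with the substitution; state before step 1: [2 1 0 4])
1. fire t1 -> [2 1 0 4]
2. fire t2 -> [2 1 0 4]
3. fire t4 -> [1 1 3 4]
4. fire t3 -> [1 1 4 4]
5. fire t3 -> [1 1 5 4]
6. fire t3 -> [1 1 6 4]
7. fire t2 -> [1 1 6 7]
8. fire t2 -> [1 1 6 10]

1 1 6 10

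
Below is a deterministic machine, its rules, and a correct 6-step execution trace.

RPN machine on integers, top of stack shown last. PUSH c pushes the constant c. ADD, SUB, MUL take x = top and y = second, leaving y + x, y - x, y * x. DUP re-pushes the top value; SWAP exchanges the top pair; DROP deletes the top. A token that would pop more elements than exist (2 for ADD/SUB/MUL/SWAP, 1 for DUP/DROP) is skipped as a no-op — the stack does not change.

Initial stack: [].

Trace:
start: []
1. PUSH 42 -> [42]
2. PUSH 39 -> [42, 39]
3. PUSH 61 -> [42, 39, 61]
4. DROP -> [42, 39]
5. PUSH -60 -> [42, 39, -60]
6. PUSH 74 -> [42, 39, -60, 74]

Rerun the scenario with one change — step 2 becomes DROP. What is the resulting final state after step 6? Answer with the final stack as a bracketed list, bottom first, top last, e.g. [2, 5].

[-60, 74]

(re-executing from step 2 with the substitution; state before step 2: [42])
2. DROP -> []
3. PUSH 61 -> [61]
4. DROP -> []
5. PUSH -60 -> [-60]
6. PUSH 74 -> [-60, 74]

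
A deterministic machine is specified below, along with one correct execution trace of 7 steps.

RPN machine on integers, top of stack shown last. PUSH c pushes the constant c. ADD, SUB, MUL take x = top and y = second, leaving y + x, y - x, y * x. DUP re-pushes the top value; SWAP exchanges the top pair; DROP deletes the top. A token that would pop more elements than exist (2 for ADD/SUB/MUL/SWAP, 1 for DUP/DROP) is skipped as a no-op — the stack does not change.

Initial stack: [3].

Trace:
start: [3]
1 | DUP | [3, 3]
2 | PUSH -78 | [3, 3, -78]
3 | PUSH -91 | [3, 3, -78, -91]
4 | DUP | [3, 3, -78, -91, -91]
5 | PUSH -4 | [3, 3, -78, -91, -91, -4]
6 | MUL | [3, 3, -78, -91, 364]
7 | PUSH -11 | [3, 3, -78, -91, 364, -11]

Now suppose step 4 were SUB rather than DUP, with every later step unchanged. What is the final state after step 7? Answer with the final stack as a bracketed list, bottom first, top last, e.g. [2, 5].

(re-executing from step 4 with the substitution; state before step 4: [3, 3, -78, -91])
4 | SUB | [3, 3, 13]
5 | PUSH -4 | [3, 3, 13, -4]
6 | MUL | [3, 3, -52]
7 | PUSH -11 | [3, 3, -52, -11]

[3, 3, -52, -11]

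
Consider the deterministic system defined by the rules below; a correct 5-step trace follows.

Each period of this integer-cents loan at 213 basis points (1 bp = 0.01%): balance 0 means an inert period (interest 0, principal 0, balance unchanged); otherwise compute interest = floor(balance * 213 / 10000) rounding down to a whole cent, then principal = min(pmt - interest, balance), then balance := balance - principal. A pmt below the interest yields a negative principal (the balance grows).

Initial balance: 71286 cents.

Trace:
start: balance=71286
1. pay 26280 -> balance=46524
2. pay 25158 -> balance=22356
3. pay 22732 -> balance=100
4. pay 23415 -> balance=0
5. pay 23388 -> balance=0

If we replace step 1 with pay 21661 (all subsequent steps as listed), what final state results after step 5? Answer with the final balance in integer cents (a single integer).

0

(re-executing from step 1 with the substitution; state before step 1: balance=71286)
1. pay 21661 -> balance=51143
2. pay 25158 -> balance=27074
3. pay 22732 -> balance=4918
4. pay 23415 -> balance=0
5. pay 23388 -> balance=0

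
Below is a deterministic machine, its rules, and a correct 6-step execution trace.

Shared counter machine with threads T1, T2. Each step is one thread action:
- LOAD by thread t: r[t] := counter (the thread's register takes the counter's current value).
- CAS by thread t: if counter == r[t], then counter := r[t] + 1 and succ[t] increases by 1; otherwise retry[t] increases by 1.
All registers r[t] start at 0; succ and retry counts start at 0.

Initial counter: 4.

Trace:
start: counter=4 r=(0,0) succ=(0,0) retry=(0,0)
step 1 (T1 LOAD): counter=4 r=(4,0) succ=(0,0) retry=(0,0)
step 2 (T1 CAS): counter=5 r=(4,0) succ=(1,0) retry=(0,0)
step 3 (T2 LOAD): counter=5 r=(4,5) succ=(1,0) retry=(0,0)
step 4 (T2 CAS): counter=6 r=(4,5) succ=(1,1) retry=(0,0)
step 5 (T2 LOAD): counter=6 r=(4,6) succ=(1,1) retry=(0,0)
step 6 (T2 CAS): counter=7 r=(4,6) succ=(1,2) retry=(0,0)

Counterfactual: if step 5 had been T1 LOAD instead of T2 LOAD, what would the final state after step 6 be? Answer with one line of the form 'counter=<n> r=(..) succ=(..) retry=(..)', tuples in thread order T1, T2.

counter=6 r=(6,5) succ=(1,1) retry=(0,1)

(re-executing from step 5 with the substitution; state before step 5: counter=6 r=(4,5) succ=(1,1) retry=(0,0))
step 5 (T1 LOAD): counter=6 r=(6,5) succ=(1,1) retry=(0,0)
step 6 (T2 CAS): counter=6 r=(6,5) succ=(1,1) retry=(0,1)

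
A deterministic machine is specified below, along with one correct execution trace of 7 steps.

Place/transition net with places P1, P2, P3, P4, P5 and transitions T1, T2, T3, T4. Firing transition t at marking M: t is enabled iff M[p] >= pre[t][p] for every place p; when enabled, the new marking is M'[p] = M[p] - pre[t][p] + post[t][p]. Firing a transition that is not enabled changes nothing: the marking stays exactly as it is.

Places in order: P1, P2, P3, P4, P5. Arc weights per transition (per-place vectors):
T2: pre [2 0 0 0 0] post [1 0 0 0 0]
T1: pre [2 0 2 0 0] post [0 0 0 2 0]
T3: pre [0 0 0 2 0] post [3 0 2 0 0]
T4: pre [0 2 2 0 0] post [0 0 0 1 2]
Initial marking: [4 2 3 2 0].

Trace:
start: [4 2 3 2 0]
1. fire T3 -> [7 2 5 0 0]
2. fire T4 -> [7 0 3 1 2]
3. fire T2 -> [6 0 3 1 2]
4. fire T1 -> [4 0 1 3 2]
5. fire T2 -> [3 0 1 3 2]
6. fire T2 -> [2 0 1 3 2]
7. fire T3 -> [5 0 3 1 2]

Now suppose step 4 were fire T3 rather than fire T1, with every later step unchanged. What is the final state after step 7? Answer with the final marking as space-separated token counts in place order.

(re-executing from step 4 with the substitution; state before step 4: [6 0 3 1 2])
4. fire T3 -> [6 0 3 1 2]
5. fire T2 -> [5 0 3 1 2]
6. fire T2 -> [4 0 3 1 2]
7. fire T3 -> [4 0 3 1 2]

4 0 3 1 2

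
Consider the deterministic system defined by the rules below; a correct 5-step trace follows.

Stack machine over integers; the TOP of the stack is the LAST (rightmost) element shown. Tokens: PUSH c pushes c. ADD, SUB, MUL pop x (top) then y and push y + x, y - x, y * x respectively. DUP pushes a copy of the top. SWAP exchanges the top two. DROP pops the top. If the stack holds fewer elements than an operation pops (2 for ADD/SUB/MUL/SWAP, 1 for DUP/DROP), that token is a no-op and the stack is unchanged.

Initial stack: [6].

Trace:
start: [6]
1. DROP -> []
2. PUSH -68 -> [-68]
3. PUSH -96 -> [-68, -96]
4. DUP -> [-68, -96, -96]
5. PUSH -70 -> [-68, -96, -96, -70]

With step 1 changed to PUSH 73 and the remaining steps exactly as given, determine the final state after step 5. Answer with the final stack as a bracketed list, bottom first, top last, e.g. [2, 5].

(re-executing from step 1 with the substitution; state before step 1: [6])
1. PUSH 73 -> [6, 73]
2. PUSH -68 -> [6, 73, -68]
3. PUSH -96 -> [6, 73, -68, -96]
4. DUP -> [6, 73, -68, -96, -96]
5. PUSH -70 -> [6, 73, -68, -96, -96, -70]

[6, 73, -68, -96, -96, -70]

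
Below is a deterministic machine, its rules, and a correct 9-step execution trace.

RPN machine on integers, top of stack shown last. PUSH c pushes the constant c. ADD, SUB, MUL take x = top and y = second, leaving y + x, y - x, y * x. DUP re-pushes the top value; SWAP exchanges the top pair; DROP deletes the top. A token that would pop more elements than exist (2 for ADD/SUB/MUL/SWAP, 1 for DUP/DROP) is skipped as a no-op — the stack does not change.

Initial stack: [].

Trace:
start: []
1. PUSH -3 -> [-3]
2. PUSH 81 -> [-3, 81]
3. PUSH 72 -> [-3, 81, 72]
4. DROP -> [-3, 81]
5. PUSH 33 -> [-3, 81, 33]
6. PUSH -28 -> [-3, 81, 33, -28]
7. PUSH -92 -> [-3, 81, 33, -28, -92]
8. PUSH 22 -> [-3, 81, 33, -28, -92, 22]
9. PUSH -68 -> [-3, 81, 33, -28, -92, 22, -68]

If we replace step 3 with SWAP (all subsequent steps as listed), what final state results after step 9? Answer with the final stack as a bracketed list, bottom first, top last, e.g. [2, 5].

(re-executing from step 3 with the substitution; state before step 3: [-3, 81])
3. SWAP -> [81, -3]
4. DROP -> [81]
5. PUSH 33 -> [81, 33]
6. PUSH -28 -> [81, 33, -28]
7. PUSH -92 -> [81, 33, -28, -92]
8. PUSH 22 -> [81, 33, -28, -92, 22]
9. PUSH -68 -> [81, 33, -28, -92, 22, -68]

[81, 33, -28, -92, 22, -68]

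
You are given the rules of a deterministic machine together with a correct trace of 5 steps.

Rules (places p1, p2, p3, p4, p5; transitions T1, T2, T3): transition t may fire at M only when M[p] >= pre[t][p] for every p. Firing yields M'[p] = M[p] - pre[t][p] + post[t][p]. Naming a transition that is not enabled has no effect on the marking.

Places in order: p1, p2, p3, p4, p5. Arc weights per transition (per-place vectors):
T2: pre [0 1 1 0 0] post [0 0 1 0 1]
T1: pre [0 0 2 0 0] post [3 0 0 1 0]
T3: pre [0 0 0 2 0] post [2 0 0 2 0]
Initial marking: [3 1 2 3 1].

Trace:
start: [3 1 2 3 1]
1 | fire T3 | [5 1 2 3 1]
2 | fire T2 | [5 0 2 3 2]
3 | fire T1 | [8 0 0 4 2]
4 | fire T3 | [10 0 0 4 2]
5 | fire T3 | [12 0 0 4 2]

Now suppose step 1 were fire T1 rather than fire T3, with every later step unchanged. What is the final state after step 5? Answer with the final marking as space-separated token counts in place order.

(re-executing from step 1 with the substitution; state before step 1: [3 1 2 3 1])
1 | fire T1 | [6 1 0 4 1]
2 | fire T2 | [6 1 0 4 1]
3 | fire T1 | [6 1 0 4 1]
4 | fire T3 | [8 1 0 4 1]
5 | fire T3 | [10 1 0 4 1]

10 1 0 4 1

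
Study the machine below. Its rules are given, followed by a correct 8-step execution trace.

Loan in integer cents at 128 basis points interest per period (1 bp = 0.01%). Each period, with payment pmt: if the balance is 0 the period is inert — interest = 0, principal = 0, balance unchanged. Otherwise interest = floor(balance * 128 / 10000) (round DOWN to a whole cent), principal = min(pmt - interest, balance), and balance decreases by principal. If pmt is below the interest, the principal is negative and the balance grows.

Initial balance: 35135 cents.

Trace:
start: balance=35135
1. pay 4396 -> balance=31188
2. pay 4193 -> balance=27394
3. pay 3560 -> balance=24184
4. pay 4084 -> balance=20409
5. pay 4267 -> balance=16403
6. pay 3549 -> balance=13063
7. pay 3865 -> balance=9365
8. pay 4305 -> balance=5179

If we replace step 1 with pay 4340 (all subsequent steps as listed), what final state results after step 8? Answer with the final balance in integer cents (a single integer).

5239

(re-executing from step 1 with the substitution; state before step 1: balance=35135)
1. pay 4340 -> balance=31244
2. pay 4193 -> balance=27450
3. pay 3560 -> balance=24241
4. pay 4084 -> balance=20467
5. pay 4267 -> balance=16461
6. pay 3549 -> balance=13122
7. pay 3865 -> balance=9424
8. pay 4305 -> balance=5239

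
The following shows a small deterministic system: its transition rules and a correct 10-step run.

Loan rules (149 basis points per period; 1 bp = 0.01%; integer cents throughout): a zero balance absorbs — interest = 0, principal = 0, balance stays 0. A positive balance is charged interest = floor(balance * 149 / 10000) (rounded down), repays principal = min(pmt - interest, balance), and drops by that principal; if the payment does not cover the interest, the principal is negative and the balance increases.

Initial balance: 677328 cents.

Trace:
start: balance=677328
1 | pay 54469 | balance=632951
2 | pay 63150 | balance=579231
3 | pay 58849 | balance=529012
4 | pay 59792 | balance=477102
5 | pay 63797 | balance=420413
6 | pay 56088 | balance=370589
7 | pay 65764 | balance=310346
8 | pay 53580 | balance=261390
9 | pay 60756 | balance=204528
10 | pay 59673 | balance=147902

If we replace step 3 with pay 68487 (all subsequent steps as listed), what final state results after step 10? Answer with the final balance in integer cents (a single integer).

(re-executing from step 3 with the substitution; state before step 3: balance=579231)
3 | pay 68487 | balance=519374
4 | pay 59792 | balance=467320
5 | pay 63797 | balance=410486
6 | pay 56088 | balance=360514
7 | pay 65764 | balance=300121
8 | pay 53580 | balance=251012
9 | pay 60756 | balance=193996
10 | pay 59673 | balance=137213

137213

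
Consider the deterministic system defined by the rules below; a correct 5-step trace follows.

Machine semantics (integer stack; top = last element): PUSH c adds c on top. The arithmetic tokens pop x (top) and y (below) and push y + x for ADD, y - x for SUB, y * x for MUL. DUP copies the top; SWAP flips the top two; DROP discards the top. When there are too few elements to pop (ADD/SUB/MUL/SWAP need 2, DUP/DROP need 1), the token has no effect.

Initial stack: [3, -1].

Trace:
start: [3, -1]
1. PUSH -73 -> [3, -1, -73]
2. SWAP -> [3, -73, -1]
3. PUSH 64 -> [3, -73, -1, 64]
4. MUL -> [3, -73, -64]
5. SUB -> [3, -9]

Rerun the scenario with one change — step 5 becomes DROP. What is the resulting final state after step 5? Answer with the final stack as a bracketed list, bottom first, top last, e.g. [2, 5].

(re-executing from step 5 with the substitution; state before step 5: [3, -73, -64])
5. DROP -> [3, -73]

[3, -73]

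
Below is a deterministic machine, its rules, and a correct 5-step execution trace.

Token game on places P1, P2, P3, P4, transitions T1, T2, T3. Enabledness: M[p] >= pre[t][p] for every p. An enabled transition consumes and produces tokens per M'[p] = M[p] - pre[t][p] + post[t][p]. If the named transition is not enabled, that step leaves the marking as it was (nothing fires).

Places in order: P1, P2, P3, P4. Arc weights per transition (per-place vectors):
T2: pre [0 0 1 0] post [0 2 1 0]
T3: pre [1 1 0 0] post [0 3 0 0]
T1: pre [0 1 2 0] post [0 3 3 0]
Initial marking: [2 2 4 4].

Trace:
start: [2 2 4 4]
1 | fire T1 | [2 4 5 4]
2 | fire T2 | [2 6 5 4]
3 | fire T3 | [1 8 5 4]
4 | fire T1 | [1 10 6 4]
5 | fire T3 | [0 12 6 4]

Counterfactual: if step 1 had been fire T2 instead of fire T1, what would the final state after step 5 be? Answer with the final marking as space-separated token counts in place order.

(re-executing from step 1 with the substitution; state before step 1: [2 2 4 4])
1 | fire T2 | [2 4 4 4]
2 | fire T2 | [2 6 4 4]
3 | fire T3 | [1 8 4 4]
4 | fire T1 | [1 10 5 4]
5 | fire T3 | [0 12 5 4]

0 12 5 4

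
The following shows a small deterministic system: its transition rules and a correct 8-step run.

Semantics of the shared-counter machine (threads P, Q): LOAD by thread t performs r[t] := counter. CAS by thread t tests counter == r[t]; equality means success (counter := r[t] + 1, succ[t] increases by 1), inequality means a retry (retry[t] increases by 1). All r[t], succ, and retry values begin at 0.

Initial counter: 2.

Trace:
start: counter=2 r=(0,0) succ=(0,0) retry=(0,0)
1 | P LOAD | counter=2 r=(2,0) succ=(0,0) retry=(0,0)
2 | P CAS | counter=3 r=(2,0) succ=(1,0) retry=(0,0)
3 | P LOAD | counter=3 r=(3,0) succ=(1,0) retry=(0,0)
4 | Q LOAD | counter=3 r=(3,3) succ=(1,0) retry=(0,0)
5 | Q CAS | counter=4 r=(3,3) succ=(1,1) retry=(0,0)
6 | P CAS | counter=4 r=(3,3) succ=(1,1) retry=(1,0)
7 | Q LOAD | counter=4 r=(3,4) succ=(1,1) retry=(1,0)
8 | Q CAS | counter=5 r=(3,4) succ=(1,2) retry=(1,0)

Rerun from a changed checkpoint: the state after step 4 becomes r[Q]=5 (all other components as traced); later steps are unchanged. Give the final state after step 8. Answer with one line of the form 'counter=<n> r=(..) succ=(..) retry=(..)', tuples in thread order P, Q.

state after step 4 := counter=3 r=(3,5) succ=(1,0) retry=(0,0)
5 | Q CAS | counter=3 r=(3,5) succ=(1,0) retry=(0,1)
6 | P CAS | counter=4 r=(3,5) succ=(2,0) retry=(0,1)
7 | Q LOAD | counter=4 r=(3,4) succ=(2,0) retry=(0,1)
8 | Q CAS | counter=5 r=(3,4) succ=(2,1) retry=(0,1)

counter=5 r=(3,4) succ=(2,1) retry=(0,1)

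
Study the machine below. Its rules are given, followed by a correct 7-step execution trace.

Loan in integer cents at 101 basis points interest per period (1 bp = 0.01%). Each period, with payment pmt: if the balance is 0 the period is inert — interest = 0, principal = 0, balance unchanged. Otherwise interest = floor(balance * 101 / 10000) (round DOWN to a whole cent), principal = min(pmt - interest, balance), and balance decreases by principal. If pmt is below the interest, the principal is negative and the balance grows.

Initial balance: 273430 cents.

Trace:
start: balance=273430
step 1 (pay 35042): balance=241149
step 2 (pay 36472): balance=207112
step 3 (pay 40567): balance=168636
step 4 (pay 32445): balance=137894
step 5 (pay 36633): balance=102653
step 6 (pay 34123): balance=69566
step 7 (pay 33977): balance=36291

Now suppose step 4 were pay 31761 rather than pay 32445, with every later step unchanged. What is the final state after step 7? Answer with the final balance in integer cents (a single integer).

(re-executing from step 4 with the substitution; state before step 4: balance=168636)
step 4 (pay 31761): balance=138578
step 5 (pay 36633): balance=103344
step 6 (pay 34123): balance=70264
step 7 (pay 33977): balance=36996

36996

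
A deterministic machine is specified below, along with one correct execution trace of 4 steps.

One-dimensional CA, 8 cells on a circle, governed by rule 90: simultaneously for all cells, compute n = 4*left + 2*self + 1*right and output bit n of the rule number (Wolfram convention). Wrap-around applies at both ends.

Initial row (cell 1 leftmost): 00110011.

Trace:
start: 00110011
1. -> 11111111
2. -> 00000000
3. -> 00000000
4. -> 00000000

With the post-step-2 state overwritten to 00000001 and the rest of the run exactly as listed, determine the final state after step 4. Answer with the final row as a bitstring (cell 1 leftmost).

01000100

state after step 2 := 00000001
3. -> 10000010
4. -> 01000100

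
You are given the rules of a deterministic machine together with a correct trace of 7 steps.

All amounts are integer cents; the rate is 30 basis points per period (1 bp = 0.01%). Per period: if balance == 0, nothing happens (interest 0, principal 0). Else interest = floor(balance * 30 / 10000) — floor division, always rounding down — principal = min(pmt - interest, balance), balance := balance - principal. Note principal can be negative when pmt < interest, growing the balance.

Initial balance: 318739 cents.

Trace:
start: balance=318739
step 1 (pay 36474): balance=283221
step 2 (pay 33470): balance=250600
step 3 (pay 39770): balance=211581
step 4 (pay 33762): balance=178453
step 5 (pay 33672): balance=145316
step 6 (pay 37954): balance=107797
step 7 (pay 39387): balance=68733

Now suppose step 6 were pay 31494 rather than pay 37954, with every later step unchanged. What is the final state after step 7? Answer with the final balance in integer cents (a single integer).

75212

(re-executing from step 6 with the substitution; state before step 6: balance=145316)
step 6 (pay 31494): balance=114257
step 7 (pay 39387): balance=75212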